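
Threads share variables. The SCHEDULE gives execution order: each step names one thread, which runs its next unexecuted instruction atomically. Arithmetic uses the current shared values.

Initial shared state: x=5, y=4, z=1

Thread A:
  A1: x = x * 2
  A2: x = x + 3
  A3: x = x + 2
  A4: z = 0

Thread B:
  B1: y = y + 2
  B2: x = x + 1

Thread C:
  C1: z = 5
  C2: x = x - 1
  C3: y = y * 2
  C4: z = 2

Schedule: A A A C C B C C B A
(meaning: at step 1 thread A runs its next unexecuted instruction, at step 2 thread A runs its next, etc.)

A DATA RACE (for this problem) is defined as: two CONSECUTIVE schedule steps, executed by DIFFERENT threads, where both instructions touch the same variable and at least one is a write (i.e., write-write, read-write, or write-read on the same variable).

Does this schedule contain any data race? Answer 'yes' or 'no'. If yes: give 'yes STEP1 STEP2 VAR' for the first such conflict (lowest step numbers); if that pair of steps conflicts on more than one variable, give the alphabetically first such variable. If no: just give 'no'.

Answer: yes 6 7 y

Derivation:
Steps 1,2: same thread (A). No race.
Steps 2,3: same thread (A). No race.
Steps 3,4: A(r=x,w=x) vs C(r=-,w=z). No conflict.
Steps 4,5: same thread (C). No race.
Steps 5,6: C(r=x,w=x) vs B(r=y,w=y). No conflict.
Steps 6,7: B(y = y + 2) vs C(y = y * 2). RACE on y (W-W).
Steps 7,8: same thread (C). No race.
Steps 8,9: C(r=-,w=z) vs B(r=x,w=x). No conflict.
Steps 9,10: B(r=x,w=x) vs A(r=-,w=z). No conflict.
First conflict at steps 6,7.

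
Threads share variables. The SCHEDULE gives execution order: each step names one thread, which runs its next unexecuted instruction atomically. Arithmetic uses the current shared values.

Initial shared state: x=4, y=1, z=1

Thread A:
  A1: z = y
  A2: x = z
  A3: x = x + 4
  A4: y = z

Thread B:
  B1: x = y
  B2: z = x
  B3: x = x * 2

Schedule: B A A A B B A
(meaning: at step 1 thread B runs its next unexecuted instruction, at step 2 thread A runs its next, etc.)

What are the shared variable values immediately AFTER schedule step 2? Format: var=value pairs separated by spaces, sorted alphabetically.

Answer: x=1 y=1 z=1

Derivation:
Step 1: thread B executes B1 (x = y). Shared: x=1 y=1 z=1. PCs: A@0 B@1
Step 2: thread A executes A1 (z = y). Shared: x=1 y=1 z=1. PCs: A@1 B@1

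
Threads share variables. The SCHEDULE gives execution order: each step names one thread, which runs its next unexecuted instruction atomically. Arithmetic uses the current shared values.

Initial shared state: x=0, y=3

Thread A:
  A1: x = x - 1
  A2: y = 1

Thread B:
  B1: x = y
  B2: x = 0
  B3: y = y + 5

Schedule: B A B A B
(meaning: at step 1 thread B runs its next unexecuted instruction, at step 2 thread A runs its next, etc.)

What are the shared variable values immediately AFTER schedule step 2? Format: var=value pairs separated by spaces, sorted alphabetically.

Answer: x=2 y=3

Derivation:
Step 1: thread B executes B1 (x = y). Shared: x=3 y=3. PCs: A@0 B@1
Step 2: thread A executes A1 (x = x - 1). Shared: x=2 y=3. PCs: A@1 B@1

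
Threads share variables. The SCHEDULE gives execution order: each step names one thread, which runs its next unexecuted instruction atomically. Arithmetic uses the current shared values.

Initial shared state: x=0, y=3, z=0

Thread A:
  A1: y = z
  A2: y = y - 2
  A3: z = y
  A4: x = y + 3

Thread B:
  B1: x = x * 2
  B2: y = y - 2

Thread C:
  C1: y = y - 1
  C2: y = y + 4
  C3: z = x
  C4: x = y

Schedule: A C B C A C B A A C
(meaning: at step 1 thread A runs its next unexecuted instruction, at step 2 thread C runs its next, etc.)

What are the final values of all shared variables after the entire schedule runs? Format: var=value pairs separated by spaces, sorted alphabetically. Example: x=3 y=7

Step 1: thread A executes A1 (y = z). Shared: x=0 y=0 z=0. PCs: A@1 B@0 C@0
Step 2: thread C executes C1 (y = y - 1). Shared: x=0 y=-1 z=0. PCs: A@1 B@0 C@1
Step 3: thread B executes B1 (x = x * 2). Shared: x=0 y=-1 z=0. PCs: A@1 B@1 C@1
Step 4: thread C executes C2 (y = y + 4). Shared: x=0 y=3 z=0. PCs: A@1 B@1 C@2
Step 5: thread A executes A2 (y = y - 2). Shared: x=0 y=1 z=0. PCs: A@2 B@1 C@2
Step 6: thread C executes C3 (z = x). Shared: x=0 y=1 z=0. PCs: A@2 B@1 C@3
Step 7: thread B executes B2 (y = y - 2). Shared: x=0 y=-1 z=0. PCs: A@2 B@2 C@3
Step 8: thread A executes A3 (z = y). Shared: x=0 y=-1 z=-1. PCs: A@3 B@2 C@3
Step 9: thread A executes A4 (x = y + 3). Shared: x=2 y=-1 z=-1. PCs: A@4 B@2 C@3
Step 10: thread C executes C4 (x = y). Shared: x=-1 y=-1 z=-1. PCs: A@4 B@2 C@4

Answer: x=-1 y=-1 z=-1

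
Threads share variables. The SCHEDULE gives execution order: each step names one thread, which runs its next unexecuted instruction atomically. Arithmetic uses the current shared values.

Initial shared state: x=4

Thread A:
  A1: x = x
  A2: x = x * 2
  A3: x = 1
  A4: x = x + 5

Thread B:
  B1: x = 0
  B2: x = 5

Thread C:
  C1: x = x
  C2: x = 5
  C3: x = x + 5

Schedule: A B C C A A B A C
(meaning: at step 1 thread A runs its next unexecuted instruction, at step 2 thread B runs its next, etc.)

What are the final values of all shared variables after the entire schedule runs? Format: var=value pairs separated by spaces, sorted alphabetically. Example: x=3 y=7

Answer: x=15

Derivation:
Step 1: thread A executes A1 (x = x). Shared: x=4. PCs: A@1 B@0 C@0
Step 2: thread B executes B1 (x = 0). Shared: x=0. PCs: A@1 B@1 C@0
Step 3: thread C executes C1 (x = x). Shared: x=0. PCs: A@1 B@1 C@1
Step 4: thread C executes C2 (x = 5). Shared: x=5. PCs: A@1 B@1 C@2
Step 5: thread A executes A2 (x = x * 2). Shared: x=10. PCs: A@2 B@1 C@2
Step 6: thread A executes A3 (x = 1). Shared: x=1. PCs: A@3 B@1 C@2
Step 7: thread B executes B2 (x = 5). Shared: x=5. PCs: A@3 B@2 C@2
Step 8: thread A executes A4 (x = x + 5). Shared: x=10. PCs: A@4 B@2 C@2
Step 9: thread C executes C3 (x = x + 5). Shared: x=15. PCs: A@4 B@2 C@3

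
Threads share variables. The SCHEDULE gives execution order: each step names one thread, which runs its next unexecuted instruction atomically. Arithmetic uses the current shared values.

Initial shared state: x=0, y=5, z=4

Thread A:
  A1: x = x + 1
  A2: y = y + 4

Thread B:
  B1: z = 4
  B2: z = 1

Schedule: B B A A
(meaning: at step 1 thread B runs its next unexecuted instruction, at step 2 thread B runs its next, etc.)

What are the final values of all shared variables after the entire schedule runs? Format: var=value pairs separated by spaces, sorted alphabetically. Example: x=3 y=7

Step 1: thread B executes B1 (z = 4). Shared: x=0 y=5 z=4. PCs: A@0 B@1
Step 2: thread B executes B2 (z = 1). Shared: x=0 y=5 z=1. PCs: A@0 B@2
Step 3: thread A executes A1 (x = x + 1). Shared: x=1 y=5 z=1. PCs: A@1 B@2
Step 4: thread A executes A2 (y = y + 4). Shared: x=1 y=9 z=1. PCs: A@2 B@2

Answer: x=1 y=9 z=1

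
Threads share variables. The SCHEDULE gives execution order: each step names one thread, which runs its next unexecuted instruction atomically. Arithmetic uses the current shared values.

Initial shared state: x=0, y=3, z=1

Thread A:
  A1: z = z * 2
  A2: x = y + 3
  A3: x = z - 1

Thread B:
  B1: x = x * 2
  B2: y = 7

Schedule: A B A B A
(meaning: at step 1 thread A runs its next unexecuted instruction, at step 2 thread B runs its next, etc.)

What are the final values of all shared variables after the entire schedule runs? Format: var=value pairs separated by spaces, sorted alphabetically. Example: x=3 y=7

Answer: x=1 y=7 z=2

Derivation:
Step 1: thread A executes A1 (z = z * 2). Shared: x=0 y=3 z=2. PCs: A@1 B@0
Step 2: thread B executes B1 (x = x * 2). Shared: x=0 y=3 z=2. PCs: A@1 B@1
Step 3: thread A executes A2 (x = y + 3). Shared: x=6 y=3 z=2. PCs: A@2 B@1
Step 4: thread B executes B2 (y = 7). Shared: x=6 y=7 z=2. PCs: A@2 B@2
Step 5: thread A executes A3 (x = z - 1). Shared: x=1 y=7 z=2. PCs: A@3 B@2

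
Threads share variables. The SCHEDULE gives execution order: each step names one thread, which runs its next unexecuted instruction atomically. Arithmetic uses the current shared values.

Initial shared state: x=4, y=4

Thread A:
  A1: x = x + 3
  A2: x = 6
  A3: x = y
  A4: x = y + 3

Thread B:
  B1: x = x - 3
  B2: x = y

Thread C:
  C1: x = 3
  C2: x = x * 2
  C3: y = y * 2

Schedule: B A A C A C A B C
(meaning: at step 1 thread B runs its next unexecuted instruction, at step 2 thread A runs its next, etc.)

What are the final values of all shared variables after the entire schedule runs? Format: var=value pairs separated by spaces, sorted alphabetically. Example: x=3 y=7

Step 1: thread B executes B1 (x = x - 3). Shared: x=1 y=4. PCs: A@0 B@1 C@0
Step 2: thread A executes A1 (x = x + 3). Shared: x=4 y=4. PCs: A@1 B@1 C@0
Step 3: thread A executes A2 (x = 6). Shared: x=6 y=4. PCs: A@2 B@1 C@0
Step 4: thread C executes C1 (x = 3). Shared: x=3 y=4. PCs: A@2 B@1 C@1
Step 5: thread A executes A3 (x = y). Shared: x=4 y=4. PCs: A@3 B@1 C@1
Step 6: thread C executes C2 (x = x * 2). Shared: x=8 y=4. PCs: A@3 B@1 C@2
Step 7: thread A executes A4 (x = y + 3). Shared: x=7 y=4. PCs: A@4 B@1 C@2
Step 8: thread B executes B2 (x = y). Shared: x=4 y=4. PCs: A@4 B@2 C@2
Step 9: thread C executes C3 (y = y * 2). Shared: x=4 y=8. PCs: A@4 B@2 C@3

Answer: x=4 y=8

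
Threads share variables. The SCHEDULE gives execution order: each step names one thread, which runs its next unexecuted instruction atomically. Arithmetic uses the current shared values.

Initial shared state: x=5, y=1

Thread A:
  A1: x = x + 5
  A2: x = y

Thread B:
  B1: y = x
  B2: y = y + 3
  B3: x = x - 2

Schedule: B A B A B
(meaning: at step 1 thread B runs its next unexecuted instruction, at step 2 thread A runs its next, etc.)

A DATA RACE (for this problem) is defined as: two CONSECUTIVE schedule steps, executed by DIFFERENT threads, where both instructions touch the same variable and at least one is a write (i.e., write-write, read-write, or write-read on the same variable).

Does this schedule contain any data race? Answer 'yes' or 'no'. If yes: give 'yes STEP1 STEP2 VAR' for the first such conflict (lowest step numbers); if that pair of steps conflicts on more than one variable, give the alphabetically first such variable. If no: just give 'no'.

Steps 1,2: B(y = x) vs A(x = x + 5). RACE on x (R-W).
Steps 2,3: A(r=x,w=x) vs B(r=y,w=y). No conflict.
Steps 3,4: B(y = y + 3) vs A(x = y). RACE on y (W-R).
Steps 4,5: A(x = y) vs B(x = x - 2). RACE on x (W-W).
First conflict at steps 1,2.

Answer: yes 1 2 x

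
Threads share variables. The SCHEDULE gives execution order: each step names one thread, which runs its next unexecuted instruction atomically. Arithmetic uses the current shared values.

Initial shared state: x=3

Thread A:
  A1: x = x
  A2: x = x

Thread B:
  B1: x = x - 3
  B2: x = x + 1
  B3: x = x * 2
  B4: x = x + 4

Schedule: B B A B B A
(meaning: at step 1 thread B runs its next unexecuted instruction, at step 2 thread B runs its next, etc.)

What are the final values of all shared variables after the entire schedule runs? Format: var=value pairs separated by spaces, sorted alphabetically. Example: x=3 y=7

Step 1: thread B executes B1 (x = x - 3). Shared: x=0. PCs: A@0 B@1
Step 2: thread B executes B2 (x = x + 1). Shared: x=1. PCs: A@0 B@2
Step 3: thread A executes A1 (x = x). Shared: x=1. PCs: A@1 B@2
Step 4: thread B executes B3 (x = x * 2). Shared: x=2. PCs: A@1 B@3
Step 5: thread B executes B4 (x = x + 4). Shared: x=6. PCs: A@1 B@4
Step 6: thread A executes A2 (x = x). Shared: x=6. PCs: A@2 B@4

Answer: x=6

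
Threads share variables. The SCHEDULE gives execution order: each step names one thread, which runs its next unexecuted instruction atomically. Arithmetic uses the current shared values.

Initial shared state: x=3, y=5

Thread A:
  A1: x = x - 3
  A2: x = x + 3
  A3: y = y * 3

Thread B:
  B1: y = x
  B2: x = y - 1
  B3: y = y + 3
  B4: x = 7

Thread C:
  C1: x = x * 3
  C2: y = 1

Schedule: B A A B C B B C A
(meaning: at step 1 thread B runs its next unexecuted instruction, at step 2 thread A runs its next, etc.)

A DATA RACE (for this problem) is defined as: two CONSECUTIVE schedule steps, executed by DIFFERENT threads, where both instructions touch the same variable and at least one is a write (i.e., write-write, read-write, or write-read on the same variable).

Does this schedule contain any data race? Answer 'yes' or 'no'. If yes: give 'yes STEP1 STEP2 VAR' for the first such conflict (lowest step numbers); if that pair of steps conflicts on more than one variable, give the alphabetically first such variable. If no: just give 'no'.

Answer: yes 1 2 x

Derivation:
Steps 1,2: B(y = x) vs A(x = x - 3). RACE on x (R-W).
Steps 2,3: same thread (A). No race.
Steps 3,4: A(x = x + 3) vs B(x = y - 1). RACE on x (W-W).
Steps 4,5: B(x = y - 1) vs C(x = x * 3). RACE on x (W-W).
Steps 5,6: C(r=x,w=x) vs B(r=y,w=y). No conflict.
Steps 6,7: same thread (B). No race.
Steps 7,8: B(r=-,w=x) vs C(r=-,w=y). No conflict.
Steps 8,9: C(y = 1) vs A(y = y * 3). RACE on y (W-W).
First conflict at steps 1,2.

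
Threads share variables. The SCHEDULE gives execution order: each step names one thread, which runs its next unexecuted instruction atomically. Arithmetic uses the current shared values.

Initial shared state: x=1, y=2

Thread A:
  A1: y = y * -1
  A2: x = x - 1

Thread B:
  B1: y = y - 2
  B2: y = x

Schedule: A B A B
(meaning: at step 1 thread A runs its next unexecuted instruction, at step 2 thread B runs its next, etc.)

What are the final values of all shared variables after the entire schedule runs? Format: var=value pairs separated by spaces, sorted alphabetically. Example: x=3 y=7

Step 1: thread A executes A1 (y = y * -1). Shared: x=1 y=-2. PCs: A@1 B@0
Step 2: thread B executes B1 (y = y - 2). Shared: x=1 y=-4. PCs: A@1 B@1
Step 3: thread A executes A2 (x = x - 1). Shared: x=0 y=-4. PCs: A@2 B@1
Step 4: thread B executes B2 (y = x). Shared: x=0 y=0. PCs: A@2 B@2

Answer: x=0 y=0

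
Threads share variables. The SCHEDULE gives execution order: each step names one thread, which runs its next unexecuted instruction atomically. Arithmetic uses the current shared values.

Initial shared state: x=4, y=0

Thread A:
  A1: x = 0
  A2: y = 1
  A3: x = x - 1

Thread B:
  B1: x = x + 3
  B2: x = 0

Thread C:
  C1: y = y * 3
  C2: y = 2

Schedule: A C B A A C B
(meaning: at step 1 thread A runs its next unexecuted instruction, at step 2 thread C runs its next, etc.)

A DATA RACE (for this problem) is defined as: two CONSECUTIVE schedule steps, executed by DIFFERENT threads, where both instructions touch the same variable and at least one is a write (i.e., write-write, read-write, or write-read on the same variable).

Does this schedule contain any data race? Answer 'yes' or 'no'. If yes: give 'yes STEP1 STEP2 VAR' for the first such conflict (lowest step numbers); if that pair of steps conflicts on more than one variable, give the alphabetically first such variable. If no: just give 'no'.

Steps 1,2: A(r=-,w=x) vs C(r=y,w=y). No conflict.
Steps 2,3: C(r=y,w=y) vs B(r=x,w=x). No conflict.
Steps 3,4: B(r=x,w=x) vs A(r=-,w=y). No conflict.
Steps 4,5: same thread (A). No race.
Steps 5,6: A(r=x,w=x) vs C(r=-,w=y). No conflict.
Steps 6,7: C(r=-,w=y) vs B(r=-,w=x). No conflict.

Answer: no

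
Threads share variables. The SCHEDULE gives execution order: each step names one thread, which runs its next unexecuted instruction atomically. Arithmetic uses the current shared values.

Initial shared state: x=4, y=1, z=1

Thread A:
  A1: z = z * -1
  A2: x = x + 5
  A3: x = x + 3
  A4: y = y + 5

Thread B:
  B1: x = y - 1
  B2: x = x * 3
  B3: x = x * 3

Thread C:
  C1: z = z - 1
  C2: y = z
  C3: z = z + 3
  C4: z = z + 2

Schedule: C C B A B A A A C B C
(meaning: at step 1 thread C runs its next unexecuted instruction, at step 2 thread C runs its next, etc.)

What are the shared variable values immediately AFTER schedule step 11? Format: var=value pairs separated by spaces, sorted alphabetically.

Step 1: thread C executes C1 (z = z - 1). Shared: x=4 y=1 z=0. PCs: A@0 B@0 C@1
Step 2: thread C executes C2 (y = z). Shared: x=4 y=0 z=0. PCs: A@0 B@0 C@2
Step 3: thread B executes B1 (x = y - 1). Shared: x=-1 y=0 z=0. PCs: A@0 B@1 C@2
Step 4: thread A executes A1 (z = z * -1). Shared: x=-1 y=0 z=0. PCs: A@1 B@1 C@2
Step 5: thread B executes B2 (x = x * 3). Shared: x=-3 y=0 z=0. PCs: A@1 B@2 C@2
Step 6: thread A executes A2 (x = x + 5). Shared: x=2 y=0 z=0. PCs: A@2 B@2 C@2
Step 7: thread A executes A3 (x = x + 3). Shared: x=5 y=0 z=0. PCs: A@3 B@2 C@2
Step 8: thread A executes A4 (y = y + 5). Shared: x=5 y=5 z=0. PCs: A@4 B@2 C@2
Step 9: thread C executes C3 (z = z + 3). Shared: x=5 y=5 z=3. PCs: A@4 B@2 C@3
Step 10: thread B executes B3 (x = x * 3). Shared: x=15 y=5 z=3. PCs: A@4 B@3 C@3
Step 11: thread C executes C4 (z = z + 2). Shared: x=15 y=5 z=5. PCs: A@4 B@3 C@4

Answer: x=15 y=5 z=5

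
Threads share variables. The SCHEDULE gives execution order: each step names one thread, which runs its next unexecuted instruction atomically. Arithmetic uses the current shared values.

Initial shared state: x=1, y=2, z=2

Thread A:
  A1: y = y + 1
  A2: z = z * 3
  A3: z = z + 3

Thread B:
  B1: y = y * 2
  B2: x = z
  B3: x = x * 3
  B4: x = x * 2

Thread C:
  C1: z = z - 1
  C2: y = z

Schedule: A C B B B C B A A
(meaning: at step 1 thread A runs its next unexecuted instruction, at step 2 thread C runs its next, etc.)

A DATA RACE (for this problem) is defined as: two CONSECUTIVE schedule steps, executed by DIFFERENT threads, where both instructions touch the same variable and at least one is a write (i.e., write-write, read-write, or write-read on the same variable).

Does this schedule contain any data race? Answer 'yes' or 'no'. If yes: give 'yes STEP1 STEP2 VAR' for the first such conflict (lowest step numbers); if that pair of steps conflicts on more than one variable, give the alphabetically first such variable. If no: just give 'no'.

Steps 1,2: A(r=y,w=y) vs C(r=z,w=z). No conflict.
Steps 2,3: C(r=z,w=z) vs B(r=y,w=y). No conflict.
Steps 3,4: same thread (B). No race.
Steps 4,5: same thread (B). No race.
Steps 5,6: B(r=x,w=x) vs C(r=z,w=y). No conflict.
Steps 6,7: C(r=z,w=y) vs B(r=x,w=x). No conflict.
Steps 7,8: B(r=x,w=x) vs A(r=z,w=z). No conflict.
Steps 8,9: same thread (A). No race.

Answer: no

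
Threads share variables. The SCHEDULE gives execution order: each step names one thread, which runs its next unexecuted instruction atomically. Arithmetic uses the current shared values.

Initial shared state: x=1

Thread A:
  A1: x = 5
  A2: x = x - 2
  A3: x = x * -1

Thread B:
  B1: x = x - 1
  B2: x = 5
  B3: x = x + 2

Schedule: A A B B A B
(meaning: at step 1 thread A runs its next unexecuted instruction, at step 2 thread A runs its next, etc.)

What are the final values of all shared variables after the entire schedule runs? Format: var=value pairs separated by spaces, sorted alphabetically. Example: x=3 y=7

Step 1: thread A executes A1 (x = 5). Shared: x=5. PCs: A@1 B@0
Step 2: thread A executes A2 (x = x - 2). Shared: x=3. PCs: A@2 B@0
Step 3: thread B executes B1 (x = x - 1). Shared: x=2. PCs: A@2 B@1
Step 4: thread B executes B2 (x = 5). Shared: x=5. PCs: A@2 B@2
Step 5: thread A executes A3 (x = x * -1). Shared: x=-5. PCs: A@3 B@2
Step 6: thread B executes B3 (x = x + 2). Shared: x=-3. PCs: A@3 B@3

Answer: x=-3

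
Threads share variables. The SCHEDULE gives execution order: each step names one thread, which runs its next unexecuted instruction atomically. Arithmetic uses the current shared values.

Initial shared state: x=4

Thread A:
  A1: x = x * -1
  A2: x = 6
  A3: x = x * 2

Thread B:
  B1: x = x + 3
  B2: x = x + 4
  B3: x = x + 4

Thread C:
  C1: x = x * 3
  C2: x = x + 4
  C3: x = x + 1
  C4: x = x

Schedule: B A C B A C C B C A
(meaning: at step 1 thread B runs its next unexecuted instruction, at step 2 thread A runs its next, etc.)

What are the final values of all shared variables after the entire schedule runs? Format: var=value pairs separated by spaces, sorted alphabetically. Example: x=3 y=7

Step 1: thread B executes B1 (x = x + 3). Shared: x=7. PCs: A@0 B@1 C@0
Step 2: thread A executes A1 (x = x * -1). Shared: x=-7. PCs: A@1 B@1 C@0
Step 3: thread C executes C1 (x = x * 3). Shared: x=-21. PCs: A@1 B@1 C@1
Step 4: thread B executes B2 (x = x + 4). Shared: x=-17. PCs: A@1 B@2 C@1
Step 5: thread A executes A2 (x = 6). Shared: x=6. PCs: A@2 B@2 C@1
Step 6: thread C executes C2 (x = x + 4). Shared: x=10. PCs: A@2 B@2 C@2
Step 7: thread C executes C3 (x = x + 1). Shared: x=11. PCs: A@2 B@2 C@3
Step 8: thread B executes B3 (x = x + 4). Shared: x=15. PCs: A@2 B@3 C@3
Step 9: thread C executes C4 (x = x). Shared: x=15. PCs: A@2 B@3 C@4
Step 10: thread A executes A3 (x = x * 2). Shared: x=30. PCs: A@3 B@3 C@4

Answer: x=30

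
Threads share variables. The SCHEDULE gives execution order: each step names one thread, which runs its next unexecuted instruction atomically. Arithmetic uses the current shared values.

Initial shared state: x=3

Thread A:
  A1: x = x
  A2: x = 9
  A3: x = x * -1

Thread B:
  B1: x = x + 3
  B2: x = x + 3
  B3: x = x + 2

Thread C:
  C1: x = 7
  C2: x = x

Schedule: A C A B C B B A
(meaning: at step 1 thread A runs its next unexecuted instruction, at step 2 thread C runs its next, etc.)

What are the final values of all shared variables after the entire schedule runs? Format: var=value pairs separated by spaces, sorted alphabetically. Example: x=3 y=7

Answer: x=-17

Derivation:
Step 1: thread A executes A1 (x = x). Shared: x=3. PCs: A@1 B@0 C@0
Step 2: thread C executes C1 (x = 7). Shared: x=7. PCs: A@1 B@0 C@1
Step 3: thread A executes A2 (x = 9). Shared: x=9. PCs: A@2 B@0 C@1
Step 4: thread B executes B1 (x = x + 3). Shared: x=12. PCs: A@2 B@1 C@1
Step 5: thread C executes C2 (x = x). Shared: x=12. PCs: A@2 B@1 C@2
Step 6: thread B executes B2 (x = x + 3). Shared: x=15. PCs: A@2 B@2 C@2
Step 7: thread B executes B3 (x = x + 2). Shared: x=17. PCs: A@2 B@3 C@2
Step 8: thread A executes A3 (x = x * -1). Shared: x=-17. PCs: A@3 B@3 C@2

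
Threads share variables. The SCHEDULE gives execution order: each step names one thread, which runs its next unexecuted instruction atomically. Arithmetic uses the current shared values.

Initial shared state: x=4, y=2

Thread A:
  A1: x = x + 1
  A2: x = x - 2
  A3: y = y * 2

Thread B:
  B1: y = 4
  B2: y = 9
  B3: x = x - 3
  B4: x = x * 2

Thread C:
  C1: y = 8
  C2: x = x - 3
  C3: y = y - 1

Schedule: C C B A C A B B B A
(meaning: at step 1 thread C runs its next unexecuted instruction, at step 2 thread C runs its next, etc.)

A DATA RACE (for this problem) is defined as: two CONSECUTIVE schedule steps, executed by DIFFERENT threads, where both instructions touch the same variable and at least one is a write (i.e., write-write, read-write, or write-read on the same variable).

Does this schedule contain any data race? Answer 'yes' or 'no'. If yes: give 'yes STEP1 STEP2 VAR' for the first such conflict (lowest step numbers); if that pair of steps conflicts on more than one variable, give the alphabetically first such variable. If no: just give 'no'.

Answer: no

Derivation:
Steps 1,2: same thread (C). No race.
Steps 2,3: C(r=x,w=x) vs B(r=-,w=y). No conflict.
Steps 3,4: B(r=-,w=y) vs A(r=x,w=x). No conflict.
Steps 4,5: A(r=x,w=x) vs C(r=y,w=y). No conflict.
Steps 5,6: C(r=y,w=y) vs A(r=x,w=x). No conflict.
Steps 6,7: A(r=x,w=x) vs B(r=-,w=y). No conflict.
Steps 7,8: same thread (B). No race.
Steps 8,9: same thread (B). No race.
Steps 9,10: B(r=x,w=x) vs A(r=y,w=y). No conflict.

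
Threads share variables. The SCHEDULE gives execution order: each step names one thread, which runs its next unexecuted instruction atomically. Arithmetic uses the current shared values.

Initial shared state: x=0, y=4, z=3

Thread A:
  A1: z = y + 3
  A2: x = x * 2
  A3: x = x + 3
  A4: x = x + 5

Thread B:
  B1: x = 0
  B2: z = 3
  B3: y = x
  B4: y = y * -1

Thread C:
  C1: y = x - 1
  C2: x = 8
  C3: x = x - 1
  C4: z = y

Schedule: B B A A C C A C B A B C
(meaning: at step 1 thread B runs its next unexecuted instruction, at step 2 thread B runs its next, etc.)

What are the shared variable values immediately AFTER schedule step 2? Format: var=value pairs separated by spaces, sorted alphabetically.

Step 1: thread B executes B1 (x = 0). Shared: x=0 y=4 z=3. PCs: A@0 B@1 C@0
Step 2: thread B executes B2 (z = 3). Shared: x=0 y=4 z=3. PCs: A@0 B@2 C@0

Answer: x=0 y=4 z=3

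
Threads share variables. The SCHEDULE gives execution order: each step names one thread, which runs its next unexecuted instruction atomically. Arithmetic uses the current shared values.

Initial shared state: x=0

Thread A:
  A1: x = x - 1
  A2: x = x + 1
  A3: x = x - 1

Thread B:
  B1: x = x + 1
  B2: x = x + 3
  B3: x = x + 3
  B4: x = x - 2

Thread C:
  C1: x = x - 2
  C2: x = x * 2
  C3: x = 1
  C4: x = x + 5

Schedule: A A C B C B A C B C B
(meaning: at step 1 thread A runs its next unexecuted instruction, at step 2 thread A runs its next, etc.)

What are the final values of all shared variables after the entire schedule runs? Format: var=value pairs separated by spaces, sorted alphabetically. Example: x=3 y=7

Step 1: thread A executes A1 (x = x - 1). Shared: x=-1. PCs: A@1 B@0 C@0
Step 2: thread A executes A2 (x = x + 1). Shared: x=0. PCs: A@2 B@0 C@0
Step 3: thread C executes C1 (x = x - 2). Shared: x=-2. PCs: A@2 B@0 C@1
Step 4: thread B executes B1 (x = x + 1). Shared: x=-1. PCs: A@2 B@1 C@1
Step 5: thread C executes C2 (x = x * 2). Shared: x=-2. PCs: A@2 B@1 C@2
Step 6: thread B executes B2 (x = x + 3). Shared: x=1. PCs: A@2 B@2 C@2
Step 7: thread A executes A3 (x = x - 1). Shared: x=0. PCs: A@3 B@2 C@2
Step 8: thread C executes C3 (x = 1). Shared: x=1. PCs: A@3 B@2 C@3
Step 9: thread B executes B3 (x = x + 3). Shared: x=4. PCs: A@3 B@3 C@3
Step 10: thread C executes C4 (x = x + 5). Shared: x=9. PCs: A@3 B@3 C@4
Step 11: thread B executes B4 (x = x - 2). Shared: x=7. PCs: A@3 B@4 C@4

Answer: x=7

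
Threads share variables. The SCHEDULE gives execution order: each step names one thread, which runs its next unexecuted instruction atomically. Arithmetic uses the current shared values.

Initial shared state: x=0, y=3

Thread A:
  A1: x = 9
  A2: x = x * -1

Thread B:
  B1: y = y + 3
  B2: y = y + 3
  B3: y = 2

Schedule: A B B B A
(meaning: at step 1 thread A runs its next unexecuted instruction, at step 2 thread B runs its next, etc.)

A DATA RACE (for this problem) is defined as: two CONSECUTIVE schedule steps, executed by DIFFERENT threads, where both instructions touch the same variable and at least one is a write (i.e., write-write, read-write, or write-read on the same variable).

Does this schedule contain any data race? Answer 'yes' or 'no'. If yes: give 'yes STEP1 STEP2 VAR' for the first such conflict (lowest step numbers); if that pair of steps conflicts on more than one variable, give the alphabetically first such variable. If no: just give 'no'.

Answer: no

Derivation:
Steps 1,2: A(r=-,w=x) vs B(r=y,w=y). No conflict.
Steps 2,3: same thread (B). No race.
Steps 3,4: same thread (B). No race.
Steps 4,5: B(r=-,w=y) vs A(r=x,w=x). No conflict.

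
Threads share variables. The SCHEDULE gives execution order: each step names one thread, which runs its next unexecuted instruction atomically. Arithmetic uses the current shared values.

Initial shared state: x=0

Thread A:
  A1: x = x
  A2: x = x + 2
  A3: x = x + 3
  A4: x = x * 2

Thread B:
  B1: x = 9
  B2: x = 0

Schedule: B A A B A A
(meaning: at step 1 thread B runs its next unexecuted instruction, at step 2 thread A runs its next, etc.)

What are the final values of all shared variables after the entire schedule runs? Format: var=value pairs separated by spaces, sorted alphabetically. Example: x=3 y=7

Answer: x=6

Derivation:
Step 1: thread B executes B1 (x = 9). Shared: x=9. PCs: A@0 B@1
Step 2: thread A executes A1 (x = x). Shared: x=9. PCs: A@1 B@1
Step 3: thread A executes A2 (x = x + 2). Shared: x=11. PCs: A@2 B@1
Step 4: thread B executes B2 (x = 0). Shared: x=0. PCs: A@2 B@2
Step 5: thread A executes A3 (x = x + 3). Shared: x=3. PCs: A@3 B@2
Step 6: thread A executes A4 (x = x * 2). Shared: x=6. PCs: A@4 B@2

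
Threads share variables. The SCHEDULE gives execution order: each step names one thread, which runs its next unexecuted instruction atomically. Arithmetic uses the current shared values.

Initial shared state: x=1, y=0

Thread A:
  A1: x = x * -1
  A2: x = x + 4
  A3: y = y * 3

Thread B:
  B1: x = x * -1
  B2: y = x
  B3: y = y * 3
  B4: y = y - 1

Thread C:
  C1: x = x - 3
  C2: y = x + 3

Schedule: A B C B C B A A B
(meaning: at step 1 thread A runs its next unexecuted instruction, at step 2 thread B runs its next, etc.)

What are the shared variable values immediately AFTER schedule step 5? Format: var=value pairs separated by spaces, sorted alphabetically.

Answer: x=-2 y=1

Derivation:
Step 1: thread A executes A1 (x = x * -1). Shared: x=-1 y=0. PCs: A@1 B@0 C@0
Step 2: thread B executes B1 (x = x * -1). Shared: x=1 y=0. PCs: A@1 B@1 C@0
Step 3: thread C executes C1 (x = x - 3). Shared: x=-2 y=0. PCs: A@1 B@1 C@1
Step 4: thread B executes B2 (y = x). Shared: x=-2 y=-2. PCs: A@1 B@2 C@1
Step 5: thread C executes C2 (y = x + 3). Shared: x=-2 y=1. PCs: A@1 B@2 C@2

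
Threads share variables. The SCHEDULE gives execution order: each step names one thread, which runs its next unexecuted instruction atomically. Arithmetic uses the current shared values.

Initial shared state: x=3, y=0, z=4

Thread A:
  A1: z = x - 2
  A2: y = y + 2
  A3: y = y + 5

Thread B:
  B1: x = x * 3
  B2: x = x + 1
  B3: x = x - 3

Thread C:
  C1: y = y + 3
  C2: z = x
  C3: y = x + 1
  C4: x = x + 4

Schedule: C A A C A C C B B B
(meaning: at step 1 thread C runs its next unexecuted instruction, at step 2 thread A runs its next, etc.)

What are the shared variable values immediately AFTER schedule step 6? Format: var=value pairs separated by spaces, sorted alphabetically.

Step 1: thread C executes C1 (y = y + 3). Shared: x=3 y=3 z=4. PCs: A@0 B@0 C@1
Step 2: thread A executes A1 (z = x - 2). Shared: x=3 y=3 z=1. PCs: A@1 B@0 C@1
Step 3: thread A executes A2 (y = y + 2). Shared: x=3 y=5 z=1. PCs: A@2 B@0 C@1
Step 4: thread C executes C2 (z = x). Shared: x=3 y=5 z=3. PCs: A@2 B@0 C@2
Step 5: thread A executes A3 (y = y + 5). Shared: x=3 y=10 z=3. PCs: A@3 B@0 C@2
Step 6: thread C executes C3 (y = x + 1). Shared: x=3 y=4 z=3. PCs: A@3 B@0 C@3

Answer: x=3 y=4 z=3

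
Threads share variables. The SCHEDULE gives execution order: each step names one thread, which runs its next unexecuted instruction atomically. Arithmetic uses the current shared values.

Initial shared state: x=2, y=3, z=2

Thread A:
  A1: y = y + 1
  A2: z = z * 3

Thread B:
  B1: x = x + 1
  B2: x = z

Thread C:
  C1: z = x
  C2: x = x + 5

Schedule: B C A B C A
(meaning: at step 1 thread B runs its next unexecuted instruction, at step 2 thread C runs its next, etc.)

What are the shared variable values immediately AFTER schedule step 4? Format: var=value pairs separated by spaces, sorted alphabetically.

Step 1: thread B executes B1 (x = x + 1). Shared: x=3 y=3 z=2. PCs: A@0 B@1 C@0
Step 2: thread C executes C1 (z = x). Shared: x=3 y=3 z=3. PCs: A@0 B@1 C@1
Step 3: thread A executes A1 (y = y + 1). Shared: x=3 y=4 z=3. PCs: A@1 B@1 C@1
Step 4: thread B executes B2 (x = z). Shared: x=3 y=4 z=3. PCs: A@1 B@2 C@1

Answer: x=3 y=4 z=3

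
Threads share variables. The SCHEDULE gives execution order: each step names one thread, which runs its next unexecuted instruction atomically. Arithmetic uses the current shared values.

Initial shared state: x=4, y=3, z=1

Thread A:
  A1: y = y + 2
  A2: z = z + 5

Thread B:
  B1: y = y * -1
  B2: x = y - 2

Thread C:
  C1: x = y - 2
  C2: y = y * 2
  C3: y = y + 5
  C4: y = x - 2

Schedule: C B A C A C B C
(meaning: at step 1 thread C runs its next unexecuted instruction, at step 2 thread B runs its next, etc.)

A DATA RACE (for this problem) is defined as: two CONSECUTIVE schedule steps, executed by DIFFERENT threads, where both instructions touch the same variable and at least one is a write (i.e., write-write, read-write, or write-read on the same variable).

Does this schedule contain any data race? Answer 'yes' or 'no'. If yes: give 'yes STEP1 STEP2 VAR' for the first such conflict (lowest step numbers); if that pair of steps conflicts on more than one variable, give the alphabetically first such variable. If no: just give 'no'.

Steps 1,2: C(x = y - 2) vs B(y = y * -1). RACE on y (R-W).
Steps 2,3: B(y = y * -1) vs A(y = y + 2). RACE on y (W-W).
Steps 3,4: A(y = y + 2) vs C(y = y * 2). RACE on y (W-W).
Steps 4,5: C(r=y,w=y) vs A(r=z,w=z). No conflict.
Steps 5,6: A(r=z,w=z) vs C(r=y,w=y). No conflict.
Steps 6,7: C(y = y + 5) vs B(x = y - 2). RACE on y (W-R).
Steps 7,8: B(x = y - 2) vs C(y = x - 2). RACE on x (W-R), y (R-W). Multiple vars; alphabetically first is x.
First conflict at steps 1,2.

Answer: yes 1 2 y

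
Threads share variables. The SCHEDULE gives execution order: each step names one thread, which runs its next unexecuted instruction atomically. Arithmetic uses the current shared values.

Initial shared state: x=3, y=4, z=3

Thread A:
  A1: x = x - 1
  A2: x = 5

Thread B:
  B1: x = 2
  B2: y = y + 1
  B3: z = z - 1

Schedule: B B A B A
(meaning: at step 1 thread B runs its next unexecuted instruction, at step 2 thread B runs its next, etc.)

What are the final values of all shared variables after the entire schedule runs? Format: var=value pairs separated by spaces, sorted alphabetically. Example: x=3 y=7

Answer: x=5 y=5 z=2

Derivation:
Step 1: thread B executes B1 (x = 2). Shared: x=2 y=4 z=3. PCs: A@0 B@1
Step 2: thread B executes B2 (y = y + 1). Shared: x=2 y=5 z=3. PCs: A@0 B@2
Step 3: thread A executes A1 (x = x - 1). Shared: x=1 y=5 z=3. PCs: A@1 B@2
Step 4: thread B executes B3 (z = z - 1). Shared: x=1 y=5 z=2. PCs: A@1 B@3
Step 5: thread A executes A2 (x = 5). Shared: x=5 y=5 z=2. PCs: A@2 B@3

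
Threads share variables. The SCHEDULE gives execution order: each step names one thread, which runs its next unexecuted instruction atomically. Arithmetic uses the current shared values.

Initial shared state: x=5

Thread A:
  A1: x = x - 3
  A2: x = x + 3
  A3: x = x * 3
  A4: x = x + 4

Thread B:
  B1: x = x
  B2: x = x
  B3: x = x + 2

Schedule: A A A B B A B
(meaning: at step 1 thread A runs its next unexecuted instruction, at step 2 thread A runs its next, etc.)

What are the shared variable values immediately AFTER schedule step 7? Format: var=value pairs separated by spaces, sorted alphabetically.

Answer: x=21

Derivation:
Step 1: thread A executes A1 (x = x - 3). Shared: x=2. PCs: A@1 B@0
Step 2: thread A executes A2 (x = x + 3). Shared: x=5. PCs: A@2 B@0
Step 3: thread A executes A3 (x = x * 3). Shared: x=15. PCs: A@3 B@0
Step 4: thread B executes B1 (x = x). Shared: x=15. PCs: A@3 B@1
Step 5: thread B executes B2 (x = x). Shared: x=15. PCs: A@3 B@2
Step 6: thread A executes A4 (x = x + 4). Shared: x=19. PCs: A@4 B@2
Step 7: thread B executes B3 (x = x + 2). Shared: x=21. PCs: A@4 B@3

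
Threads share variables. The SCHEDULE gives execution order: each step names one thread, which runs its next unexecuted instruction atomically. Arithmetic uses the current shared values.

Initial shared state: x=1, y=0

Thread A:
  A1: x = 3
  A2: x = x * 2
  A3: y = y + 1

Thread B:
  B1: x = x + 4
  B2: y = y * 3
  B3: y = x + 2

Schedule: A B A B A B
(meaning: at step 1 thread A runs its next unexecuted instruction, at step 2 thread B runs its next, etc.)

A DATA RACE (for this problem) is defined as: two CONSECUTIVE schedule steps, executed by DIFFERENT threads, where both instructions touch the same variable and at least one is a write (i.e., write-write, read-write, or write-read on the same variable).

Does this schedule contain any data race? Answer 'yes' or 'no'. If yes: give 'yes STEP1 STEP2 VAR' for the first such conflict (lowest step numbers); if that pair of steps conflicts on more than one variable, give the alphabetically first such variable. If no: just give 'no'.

Steps 1,2: A(x = 3) vs B(x = x + 4). RACE on x (W-W).
Steps 2,3: B(x = x + 4) vs A(x = x * 2). RACE on x (W-W).
Steps 3,4: A(r=x,w=x) vs B(r=y,w=y). No conflict.
Steps 4,5: B(y = y * 3) vs A(y = y + 1). RACE on y (W-W).
Steps 5,6: A(y = y + 1) vs B(y = x + 2). RACE on y (W-W).
First conflict at steps 1,2.

Answer: yes 1 2 x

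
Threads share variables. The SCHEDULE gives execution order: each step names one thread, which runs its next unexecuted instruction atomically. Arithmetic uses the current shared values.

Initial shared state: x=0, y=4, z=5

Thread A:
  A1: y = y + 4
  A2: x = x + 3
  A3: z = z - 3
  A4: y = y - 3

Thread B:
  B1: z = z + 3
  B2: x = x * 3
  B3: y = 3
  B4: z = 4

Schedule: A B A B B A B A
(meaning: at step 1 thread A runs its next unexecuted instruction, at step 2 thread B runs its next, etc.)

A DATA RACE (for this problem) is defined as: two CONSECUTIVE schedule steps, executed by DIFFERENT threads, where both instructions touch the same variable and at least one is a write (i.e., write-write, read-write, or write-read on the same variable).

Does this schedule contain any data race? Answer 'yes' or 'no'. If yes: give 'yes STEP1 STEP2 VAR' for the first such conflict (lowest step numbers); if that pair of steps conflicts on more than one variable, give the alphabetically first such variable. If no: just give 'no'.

Answer: yes 3 4 x

Derivation:
Steps 1,2: A(r=y,w=y) vs B(r=z,w=z). No conflict.
Steps 2,3: B(r=z,w=z) vs A(r=x,w=x). No conflict.
Steps 3,4: A(x = x + 3) vs B(x = x * 3). RACE on x (W-W).
Steps 4,5: same thread (B). No race.
Steps 5,6: B(r=-,w=y) vs A(r=z,w=z). No conflict.
Steps 6,7: A(z = z - 3) vs B(z = 4). RACE on z (W-W).
Steps 7,8: B(r=-,w=z) vs A(r=y,w=y). No conflict.
First conflict at steps 3,4.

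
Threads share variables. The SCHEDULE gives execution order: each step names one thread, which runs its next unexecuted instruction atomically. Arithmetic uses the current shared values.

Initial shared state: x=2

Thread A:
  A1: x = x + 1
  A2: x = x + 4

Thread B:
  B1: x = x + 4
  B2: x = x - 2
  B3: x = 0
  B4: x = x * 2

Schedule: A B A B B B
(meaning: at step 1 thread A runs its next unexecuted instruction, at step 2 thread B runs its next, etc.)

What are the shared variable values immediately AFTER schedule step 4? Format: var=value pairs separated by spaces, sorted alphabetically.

Answer: x=9

Derivation:
Step 1: thread A executes A1 (x = x + 1). Shared: x=3. PCs: A@1 B@0
Step 2: thread B executes B1 (x = x + 4). Shared: x=7. PCs: A@1 B@1
Step 3: thread A executes A2 (x = x + 4). Shared: x=11. PCs: A@2 B@1
Step 4: thread B executes B2 (x = x - 2). Shared: x=9. PCs: A@2 B@2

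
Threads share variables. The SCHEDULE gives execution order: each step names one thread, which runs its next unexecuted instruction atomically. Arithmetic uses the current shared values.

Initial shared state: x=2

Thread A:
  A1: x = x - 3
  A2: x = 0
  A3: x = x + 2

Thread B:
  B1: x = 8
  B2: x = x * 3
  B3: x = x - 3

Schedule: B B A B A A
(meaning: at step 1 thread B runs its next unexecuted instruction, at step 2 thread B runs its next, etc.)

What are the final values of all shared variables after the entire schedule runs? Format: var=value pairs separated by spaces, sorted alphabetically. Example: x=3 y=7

Answer: x=2

Derivation:
Step 1: thread B executes B1 (x = 8). Shared: x=8. PCs: A@0 B@1
Step 2: thread B executes B2 (x = x * 3). Shared: x=24. PCs: A@0 B@2
Step 3: thread A executes A1 (x = x - 3). Shared: x=21. PCs: A@1 B@2
Step 4: thread B executes B3 (x = x - 3). Shared: x=18. PCs: A@1 B@3
Step 5: thread A executes A2 (x = 0). Shared: x=0. PCs: A@2 B@3
Step 6: thread A executes A3 (x = x + 2). Shared: x=2. PCs: A@3 B@3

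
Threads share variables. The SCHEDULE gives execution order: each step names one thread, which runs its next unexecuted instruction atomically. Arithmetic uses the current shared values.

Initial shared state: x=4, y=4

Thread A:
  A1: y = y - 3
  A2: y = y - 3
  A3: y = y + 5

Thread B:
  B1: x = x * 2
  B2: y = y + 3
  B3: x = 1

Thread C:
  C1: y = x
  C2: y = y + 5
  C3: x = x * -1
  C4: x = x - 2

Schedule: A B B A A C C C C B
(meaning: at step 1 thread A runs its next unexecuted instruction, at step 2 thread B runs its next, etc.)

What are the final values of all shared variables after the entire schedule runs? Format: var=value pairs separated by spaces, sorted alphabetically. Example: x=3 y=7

Step 1: thread A executes A1 (y = y - 3). Shared: x=4 y=1. PCs: A@1 B@0 C@0
Step 2: thread B executes B1 (x = x * 2). Shared: x=8 y=1. PCs: A@1 B@1 C@0
Step 3: thread B executes B2 (y = y + 3). Shared: x=8 y=4. PCs: A@1 B@2 C@0
Step 4: thread A executes A2 (y = y - 3). Shared: x=8 y=1. PCs: A@2 B@2 C@0
Step 5: thread A executes A3 (y = y + 5). Shared: x=8 y=6. PCs: A@3 B@2 C@0
Step 6: thread C executes C1 (y = x). Shared: x=8 y=8. PCs: A@3 B@2 C@1
Step 7: thread C executes C2 (y = y + 5). Shared: x=8 y=13. PCs: A@3 B@2 C@2
Step 8: thread C executes C3 (x = x * -1). Shared: x=-8 y=13. PCs: A@3 B@2 C@3
Step 9: thread C executes C4 (x = x - 2). Shared: x=-10 y=13. PCs: A@3 B@2 C@4
Step 10: thread B executes B3 (x = 1). Shared: x=1 y=13. PCs: A@3 B@3 C@4

Answer: x=1 y=13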